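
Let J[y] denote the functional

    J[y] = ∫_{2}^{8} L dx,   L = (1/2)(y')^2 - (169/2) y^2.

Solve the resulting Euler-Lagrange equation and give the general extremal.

The Lagrangian is L = (1/2)(y')^2 - (169/2) y^2.
∂L/∂y = -169y.
∂L/∂y' = y'.
The Euler-Lagrange equation d/dx(∂L/∂y') − ∂L/∂y = 0 becomes:
    y'' + 169 y = 0
General solution: y(x) = A sin(13x) + B cos(13x), where A and B are arbitrary constants fixed by the endpoint conditions.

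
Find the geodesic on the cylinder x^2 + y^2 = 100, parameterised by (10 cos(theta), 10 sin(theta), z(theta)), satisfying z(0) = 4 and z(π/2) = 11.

Parameterise the cylinder of radius R = 10 as
    r(θ) = (10 cos θ, 10 sin θ, z(θ)).
The arc-length element is
    ds = sqrt(100 + (dz/dθ)^2) dθ,
so the Lagrangian is L = sqrt(100 + z'^2).
L depends on z' only, not on z or θ, so ∂L/∂z = 0 and
    ∂L/∂z' = z' / sqrt(100 + z'^2).
The Euler-Lagrange equation gives
    d/dθ( z' / sqrt(100 + z'^2) ) = 0,
so z' is constant. Integrating once:
    z(θ) = a θ + b,
a helix on the cylinder (a straight line when the cylinder is unrolled). The constants a, b are determined by the endpoint conditions.
With endpoint conditions z(0) = 4 and z(π/2) = 11: from z(0) = b we get b = 4, and a·π/2 + 4 = 11 gives a = 14/π, so
    z(θ) = (14/π) θ + 4.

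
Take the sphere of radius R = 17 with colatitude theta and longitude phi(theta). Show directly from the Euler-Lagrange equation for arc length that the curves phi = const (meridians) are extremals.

On the sphere of radius R = 17 with spherical coordinates (θ, φ), the induced metric is
    ds^2 = 289(dθ^2 + sin^2(θ) dφ^2).
Using θ as the parameter, the arc-length functional becomes
    J[φ] = ∫ 17 sqrt(1 + sin^2(θ) (dφ/dθ)^2) dθ.
So L = 17 sqrt(1 + sin^2(θ) φ'^2). Compute
    ∂L/∂φ = 0  (L has no explicit φ dependence),
    ∂L/∂φ' = 17 sin^2(θ) φ' / sqrt(1 + sin^2(θ) φ'^2).
For the candidate φ(θ) = c (constant), φ' = 0, so ∂L/∂φ' evaluated along the candidate vanishes, and ∂L/∂φ is identically zero. Hence
    d/dθ(∂L/∂φ') − ∂L/∂φ = 0
is satisfied. Therefore meridians φ = const are extremals of arc length — they are geodesics on the sphere.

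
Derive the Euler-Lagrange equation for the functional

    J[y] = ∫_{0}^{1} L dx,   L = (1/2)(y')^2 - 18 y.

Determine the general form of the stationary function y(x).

The Lagrangian is L = (1/2)(y')^2 - 18 y.
∂L/∂y = -18.
∂L/∂y' = y'.
The Euler-Lagrange equation d/dx(∂L/∂y') − ∂L/∂y = 0 becomes:
    y'' + 18 = 0
General solution: y(x) = -9 x^2 + A x + B, where A and B are arbitrary constants fixed by the endpoint conditions.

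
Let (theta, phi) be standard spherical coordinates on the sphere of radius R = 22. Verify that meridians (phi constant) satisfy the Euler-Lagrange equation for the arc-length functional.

On the sphere of radius R = 22 with spherical coordinates (θ, φ), the induced metric is
    ds^2 = 484(dθ^2 + sin^2(θ) dφ^2).
Using θ as the parameter, the arc-length functional becomes
    J[φ] = ∫ 22 sqrt(1 + sin^2(θ) (dφ/dθ)^2) dθ.
So L = 22 sqrt(1 + sin^2(θ) φ'^2). Compute
    ∂L/∂φ = 0  (L has no explicit φ dependence),
    ∂L/∂φ' = 22 sin^2(θ) φ' / sqrt(1 + sin^2(θ) φ'^2).
For the candidate φ(θ) = c (constant), φ' = 0, so ∂L/∂φ' evaluated along the candidate vanishes, and ∂L/∂φ is identically zero. Hence
    d/dθ(∂L/∂φ') − ∂L/∂φ = 0
is satisfied. Therefore meridians φ = const are extremals of arc length — they are geodesics on the sphere.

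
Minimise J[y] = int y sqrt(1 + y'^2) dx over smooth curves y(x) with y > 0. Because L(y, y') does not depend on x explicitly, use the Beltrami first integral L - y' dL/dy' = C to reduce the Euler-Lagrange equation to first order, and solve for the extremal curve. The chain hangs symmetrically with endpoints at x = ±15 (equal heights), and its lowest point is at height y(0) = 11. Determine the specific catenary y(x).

The Lagrangian L(y, y') = y sqrt(1 + y'^2) has no explicit x dependence, so the Beltrami identity applies:
    L − y' ∂L/∂y' = C.
Compute ∂L/∂y' = y · y' / sqrt(1 + y'^2). Then
    L − y' ∂L/∂y'
    = y sqrt(1 + y'^2) − y · y'^2 / sqrt(1 + y'^2)
    = y (1 + y'^2 − y'^2) / sqrt(1 + y'^2)
    = y / sqrt(1 + y'^2) = C.
Squaring gives y^2 = C^2 (1 + y'^2), i.e.
    y'^2 = y^2 / C^2 − 1.
Separating variables,
    dy / sqrt(y^2 − C^2) = dx / C,
and integrating gives arccosh(y / C) = (x − a)/C, so
    y(x) = C cosh((x − a)/C),
the catenary. The constants C and a are fixed by the two endpoint conditions (and, for the hanging-chain problem, the length constraint selects C).
Now fit the given data. The endpoints x = ±15 are symmetric at equal height, so the catenary is even about its minimum: a = 0 and y(x) = C cosh(x/C). The lowest point is y(0) = C cosh(0) = C, and we are told y(0) = 11, so C = 11. Therefore
    y(x) = 11 cosh(x/11),
and at the endpoints
    y(±15) = 11 cosh(15/11).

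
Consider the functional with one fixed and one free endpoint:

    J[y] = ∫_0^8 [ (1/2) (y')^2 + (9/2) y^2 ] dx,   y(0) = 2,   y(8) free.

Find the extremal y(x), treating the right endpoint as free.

The Lagrangian L = (1/2) (y')^2 + (9/2) y^2 gives
    ∂L/∂y = 9 y,   ∂L/∂y' = y'.
Euler-Lagrange: y'' − 9 y = 0.
With k = 3, the general solution is
    y(x) = A cosh(3 x) + B sinh(3 x).
Fixed left endpoint y(0) = 2 ⇒ A = 2.
The right endpoint x = 8 is free, so the natural (transversality) condition is ∂L/∂y' |_{x=8} = 0, i.e. y'(8) = 0.
Compute y'(x) = A k sinh(k x) + B k cosh(k x), so
    y'(8) = A k sinh(k·8) + B k cosh(k·8) = 0
    ⇒ B = −A tanh(k·8) = − 2 tanh(3·8).
Therefore the extremal is
    y(x) = 2 cosh(3 x) − 2 tanh(3·8) sinh(3 x).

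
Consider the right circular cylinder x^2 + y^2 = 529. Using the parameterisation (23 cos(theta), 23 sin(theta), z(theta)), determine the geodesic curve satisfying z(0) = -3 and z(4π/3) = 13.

Parameterise the cylinder of radius R = 23 as
    r(θ) = (23 cos θ, 23 sin θ, z(θ)).
The arc-length element is
    ds = sqrt(529 + (dz/dθ)^2) dθ,
so the Lagrangian is L = sqrt(529 + z'^2).
L depends on z' only, not on z or θ, so ∂L/∂z = 0 and
    ∂L/∂z' = z' / sqrt(529 + z'^2).
The Euler-Lagrange equation gives
    d/dθ( z' / sqrt(529 + z'^2) ) = 0,
so z' is constant. Integrating once:
    z(θ) = a θ + b,
a helix on the cylinder (a straight line when the cylinder is unrolled). The constants a, b are determined by the endpoint conditions.
With endpoint conditions z(0) = -3 and z(4π/3) = 13: from z(0) = b we get b = -3, and a·4π/3 + -3 = 13 gives a = 12/π, so
    z(θ) = (12/π) θ − 3.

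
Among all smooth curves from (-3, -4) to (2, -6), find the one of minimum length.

Arc-length functional: J[y] = ∫ sqrt(1 + (y')^2) dx.
Lagrangian L = sqrt(1 + (y')^2) has no explicit y dependence, so ∂L/∂y = 0 and the Euler-Lagrange equation gives
    d/dx( y' / sqrt(1 + (y')^2) ) = 0  ⇒  y' / sqrt(1 + (y')^2) = const.
Hence y' is constant, so y(x) is affine.
Fitting the endpoints (-3, -4) and (2, -6):
    slope m = ((-6) − (-4)) / (2 − (-3)) = -2/5,
    intercept c = (-4) − m·(-3) = -26/5.
Extremal: y(x) = (-2/5) x - 26/5.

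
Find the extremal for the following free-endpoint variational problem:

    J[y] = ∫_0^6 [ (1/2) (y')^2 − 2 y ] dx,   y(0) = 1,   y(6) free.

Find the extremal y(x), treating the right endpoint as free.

The Lagrangian L = (1/2) (y')^2 − 2 y gives
    ∂L/∂y = −2,   ∂L/∂y' = y'.
Euler-Lagrange: d/dx(y') − (−2) = 0, i.e. y'' + 2 = 0, so
    y(x) = −(2/2) x^2 + C1 x + C2.
Fixed left endpoint y(0) = 1 ⇒ C2 = 1.
The right endpoint x = 6 is free, so the natural (transversality) condition is ∂L/∂y' |_{x=6} = 0, i.e. y'(6) = 0.
Compute y'(x) = −2 x + C1, so y'(6) = −12 + C1 = 0 ⇒ C1 = 12.
Therefore the extremal is
    y(x) = −x^2 + 12 x + 1.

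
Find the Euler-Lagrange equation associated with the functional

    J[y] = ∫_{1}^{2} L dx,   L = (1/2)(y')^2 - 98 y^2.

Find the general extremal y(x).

The Lagrangian is L = (1/2)(y')^2 - 98 y^2.
∂L/∂y = -196y.
∂L/∂y' = y'.
The Euler-Lagrange equation d/dx(∂L/∂y') − ∂L/∂y = 0 becomes:
    y'' + 196 y = 0
General solution: y(x) = A sin(14x) + B cos(14x), where A and B are arbitrary constants fixed by the endpoint conditions.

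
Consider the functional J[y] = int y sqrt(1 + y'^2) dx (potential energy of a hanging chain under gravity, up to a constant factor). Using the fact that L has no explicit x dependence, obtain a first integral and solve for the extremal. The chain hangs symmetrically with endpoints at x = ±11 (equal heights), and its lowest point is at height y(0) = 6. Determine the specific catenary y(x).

The Lagrangian L(y, y') = y sqrt(1 + y'^2) has no explicit x dependence, so the Beltrami identity applies:
    L − y' ∂L/∂y' = C.
Compute ∂L/∂y' = y · y' / sqrt(1 + y'^2). Then
    L − y' ∂L/∂y'
    = y sqrt(1 + y'^2) − y · y'^2 / sqrt(1 + y'^2)
    = y (1 + y'^2 − y'^2) / sqrt(1 + y'^2)
    = y / sqrt(1 + y'^2) = C.
Squaring gives y^2 = C^2 (1 + y'^2), i.e.
    y'^2 = y^2 / C^2 − 1.
Separating variables,
    dy / sqrt(y^2 − C^2) = dx / C,
and integrating gives arccosh(y / C) = (x − a)/C, so
    y(x) = C cosh((x − a)/C),
the catenary. The constants C and a are fixed by the two endpoint conditions (and, for the hanging-chain problem, the length constraint selects C).
Now fit the given data. The endpoints x = ±11 are symmetric at equal height, so the catenary is even about its minimum: a = 0 and y(x) = C cosh(x/C). The lowest point is y(0) = C cosh(0) = C, and we are told y(0) = 6, so C = 6. Therefore
    y(x) = 6 cosh(x/6),
and at the endpoints
    y(±11) = 6 cosh(11/6).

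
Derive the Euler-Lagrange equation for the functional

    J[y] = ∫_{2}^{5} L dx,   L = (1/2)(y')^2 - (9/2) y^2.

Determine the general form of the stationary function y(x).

The Lagrangian is L = (1/2)(y')^2 - (9/2) y^2.
∂L/∂y = -9y.
∂L/∂y' = y'.
The Euler-Lagrange equation d/dx(∂L/∂y') − ∂L/∂y = 0 becomes:
    y'' + 9 y = 0
General solution: y(x) = A sin(3x) + B cos(3x), where A and B are arbitrary constants fixed by the endpoint conditions.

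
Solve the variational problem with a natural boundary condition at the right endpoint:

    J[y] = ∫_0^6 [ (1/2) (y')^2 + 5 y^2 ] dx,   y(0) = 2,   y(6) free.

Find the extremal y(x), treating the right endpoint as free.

The Lagrangian L = (1/2) (y')^2 + 5 y^2 gives
    ∂L/∂y = 10 y,   ∂L/∂y' = y'.
Euler-Lagrange: y'' − 10 y = 0.
With k = sqrt(10), the general solution is
    y(x) = A cosh(sqrt(10) x) + B sinh(sqrt(10) x).
Fixed left endpoint y(0) = 2 ⇒ A = 2.
The right endpoint x = 6 is free, so the natural (transversality) condition is ∂L/∂y' |_{x=6} = 0, i.e. y'(6) = 0.
Compute y'(x) = A k sinh(k x) + B k cosh(k x), so
    y'(6) = A k sinh(k·6) + B k cosh(k·6) = 0
    ⇒ B = −A tanh(k·6) = − 2 tanh(sqrt(10)·6).
Therefore the extremal is
    y(x) = 2 cosh(sqrt(10) x) − 2 tanh(sqrt(10)·6) sinh(sqrt(10) x).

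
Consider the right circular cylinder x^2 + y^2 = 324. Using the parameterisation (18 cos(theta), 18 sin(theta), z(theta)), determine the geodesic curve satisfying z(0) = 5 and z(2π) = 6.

Parameterise the cylinder of radius R = 18 as
    r(θ) = (18 cos θ, 18 sin θ, z(θ)).
The arc-length element is
    ds = sqrt(324 + (dz/dθ)^2) dθ,
so the Lagrangian is L = sqrt(324 + z'^2).
L depends on z' only, not on z or θ, so ∂L/∂z = 0 and
    ∂L/∂z' = z' / sqrt(324 + z'^2).
The Euler-Lagrange equation gives
    d/dθ( z' / sqrt(324 + z'^2) ) = 0,
so z' is constant. Integrating once:
    z(θ) = a θ + b,
a helix on the cylinder (a straight line when the cylinder is unrolled). The constants a, b are determined by the endpoint conditions.
With endpoint conditions z(0) = 5 and z(2π) = 6: from z(0) = b we get b = 5, and a·2π + 5 = 6 gives a = 1/(2π), so
    z(θ) = (1/(2π)) θ + 5.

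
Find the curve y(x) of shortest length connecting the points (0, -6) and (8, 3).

Arc-length functional: J[y] = ∫ sqrt(1 + (y')^2) dx.
Lagrangian L = sqrt(1 + (y')^2) has no explicit y dependence, so ∂L/∂y = 0 and the Euler-Lagrange equation gives
    d/dx( y' / sqrt(1 + (y')^2) ) = 0  ⇒  y' / sqrt(1 + (y')^2) = const.
Hence y' is constant, so y(x) is affine.
Fitting the endpoints (0, -6) and (8, 3):
    slope m = (3 − (-6)) / (8 − 0) = 9/8,
    intercept c = (-6) − m·0 = -6.
Extremal: y(x) = (9/8) x - 6.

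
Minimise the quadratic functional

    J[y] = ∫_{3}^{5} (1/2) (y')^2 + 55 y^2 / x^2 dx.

The Lagrangian is L = (1/2) (y')^2 + 55 y^2 / x^2.
Compute ∂L/∂y = 110y/x^2, ∂L/∂y' = y'.
The Euler-Lagrange equation d/dx(∂L/∂y') − ∂L/∂y = 0 reduces to
    y'' − 110/x^2 · y = 0  (x > 0).
Its general solution is
    y(x) = A x^11 + B x^(-10),
with A, B fixed by the endpoint conditions.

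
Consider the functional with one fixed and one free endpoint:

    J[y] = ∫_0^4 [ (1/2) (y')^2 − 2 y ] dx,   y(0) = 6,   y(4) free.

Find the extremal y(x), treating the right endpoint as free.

The Lagrangian L = (1/2) (y')^2 − 2 y gives
    ∂L/∂y = −2,   ∂L/∂y' = y'.
Euler-Lagrange: d/dx(y') − (−2) = 0, i.e. y'' + 2 = 0, so
    y(x) = −(2/2) x^2 + C1 x + C2.
Fixed left endpoint y(0) = 6 ⇒ C2 = 6.
The right endpoint x = 4 is free, so the natural (transversality) condition is ∂L/∂y' |_{x=4} = 0, i.e. y'(4) = 0.
Compute y'(x) = −2 x + C1, so y'(4) = −8 + C1 = 0 ⇒ C1 = 8.
Therefore the extremal is
    y(x) = −x^2 + 8 x + 6.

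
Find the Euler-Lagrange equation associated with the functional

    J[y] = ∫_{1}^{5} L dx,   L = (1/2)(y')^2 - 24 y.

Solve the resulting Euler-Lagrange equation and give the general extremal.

The Lagrangian is L = (1/2)(y')^2 - 24 y.
∂L/∂y = -24.
∂L/∂y' = y'.
The Euler-Lagrange equation d/dx(∂L/∂y') − ∂L/∂y = 0 becomes:
    y'' + 24 = 0
General solution: y(x) = -12 x^2 + A x + B, where A and B are arbitrary constants fixed by the endpoint conditions.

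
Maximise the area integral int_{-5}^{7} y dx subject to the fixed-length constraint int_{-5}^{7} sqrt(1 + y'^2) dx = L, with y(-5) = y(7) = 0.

Set up the augmented Lagrangian using a multiplier λ for the length constraint:
    F(y, y') = y − λ sqrt(1 + y'^2).
F has no explicit x dependence, so the Beltrami identity yields a first integral
    F − y' ∂F/∂y' = C.
Compute ∂F/∂y' = −λ y' / sqrt(1 + y'^2). Then
    y − λ sqrt(1 + y'^2) + λ y'^2 / sqrt(1 + y'^2) = C
    ⇒  y − λ / sqrt(1 + y'^2) = C.
Solving for y' and integrating gives
    (x − a)^2 + (y − b)^2 = λ^2,
a circular arc of radius λ. The constants a, b are determined by the endpoint conditions y(-5) = y(7) = 0, and λ is fixed implicitly by the length constraint
    ∫_{-5}^{7} sqrt(1 + y'^2) dx = L.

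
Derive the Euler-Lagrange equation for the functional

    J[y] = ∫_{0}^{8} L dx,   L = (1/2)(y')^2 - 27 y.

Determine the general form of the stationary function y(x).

The Lagrangian is L = (1/2)(y')^2 - 27 y.
∂L/∂y = -27.
∂L/∂y' = y'.
The Euler-Lagrange equation d/dx(∂L/∂y') − ∂L/∂y = 0 becomes:
    y'' + 27 = 0
General solution: y(x) = -(27/2) x^2 + A x + B, where A and B are arbitrary constants fixed by the endpoint conditions.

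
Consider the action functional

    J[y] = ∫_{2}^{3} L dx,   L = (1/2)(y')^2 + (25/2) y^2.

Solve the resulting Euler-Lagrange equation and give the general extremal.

The Lagrangian is L = (1/2)(y')^2 + (25/2) y^2.
∂L/∂y = 25y.
∂L/∂y' = y'.
The Euler-Lagrange equation d/dx(∂L/∂y') − ∂L/∂y = 0 becomes:
    y'' - 25 y = 0
General solution: y(x) = A e^(5x) + B e^(-5x), where A and B are arbitrary constants fixed by the endpoint conditions.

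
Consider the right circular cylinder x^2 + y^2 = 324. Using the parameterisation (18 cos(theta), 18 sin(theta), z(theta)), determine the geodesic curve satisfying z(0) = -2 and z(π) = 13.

Parameterise the cylinder of radius R = 18 as
    r(θ) = (18 cos θ, 18 sin θ, z(θ)).
The arc-length element is
    ds = sqrt(324 + (dz/dθ)^2) dθ,
so the Lagrangian is L = sqrt(324 + z'^2).
L depends on z' only, not on z or θ, so ∂L/∂z = 0 and
    ∂L/∂z' = z' / sqrt(324 + z'^2).
The Euler-Lagrange equation gives
    d/dθ( z' / sqrt(324 + z'^2) ) = 0,
so z' is constant. Integrating once:
    z(θ) = a θ + b,
a helix on the cylinder (a straight line when the cylinder is unrolled). The constants a, b are determined by the endpoint conditions.
With endpoint conditions z(0) = -2 and z(π) = 13: from z(0) = b we get b = -2, and a·π + -2 = 13 gives a = 15/π, so
    z(θ) = (15/π) θ − 2.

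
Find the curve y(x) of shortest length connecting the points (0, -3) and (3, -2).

Arc-length functional: J[y] = ∫ sqrt(1 + (y')^2) dx.
Lagrangian L = sqrt(1 + (y')^2) has no explicit y dependence, so ∂L/∂y = 0 and the Euler-Lagrange equation gives
    d/dx( y' / sqrt(1 + (y')^2) ) = 0  ⇒  y' / sqrt(1 + (y')^2) = const.
Hence y' is constant, so y(x) is affine.
Fitting the endpoints (0, -3) and (3, -2):
    slope m = ((-2) − (-3)) / (3 − 0) = 1/3,
    intercept c = (-3) − m·0 = -3.
Extremal: y(x) = (1/3) x - 3.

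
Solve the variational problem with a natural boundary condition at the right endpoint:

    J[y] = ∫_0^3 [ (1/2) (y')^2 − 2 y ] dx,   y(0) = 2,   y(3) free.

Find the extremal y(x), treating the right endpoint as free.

The Lagrangian L = (1/2) (y')^2 − 2 y gives
    ∂L/∂y = −2,   ∂L/∂y' = y'.
Euler-Lagrange: d/dx(y') − (−2) = 0, i.e. y'' + 2 = 0, so
    y(x) = −(2/2) x^2 + C1 x + C2.
Fixed left endpoint y(0) = 2 ⇒ C2 = 2.
The right endpoint x = 3 is free, so the natural (transversality) condition is ∂L/∂y' |_{x=3} = 0, i.e. y'(3) = 0.
Compute y'(x) = −2 x + C1, so y'(3) = −6 + C1 = 0 ⇒ C1 = 6.
Therefore the extremal is
    y(x) = −x^2 + 6 x + 2.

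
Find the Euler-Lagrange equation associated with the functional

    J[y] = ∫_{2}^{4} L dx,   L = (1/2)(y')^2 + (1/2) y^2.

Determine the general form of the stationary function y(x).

The Lagrangian is L = (1/2)(y')^2 + (1/2) y^2.
∂L/∂y = y.
∂L/∂y' = y'.
The Euler-Lagrange equation d/dx(∂L/∂y') − ∂L/∂y = 0 becomes:
    y'' - y = 0
General solution: y(x) = A e^x + B e^(-x), where A and B are arbitrary constants fixed by the endpoint conditions.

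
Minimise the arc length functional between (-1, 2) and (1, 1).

Arc-length functional: J[y] = ∫ sqrt(1 + (y')^2) dx.
Lagrangian L = sqrt(1 + (y')^2) has no explicit y dependence, so ∂L/∂y = 0 and the Euler-Lagrange equation gives
    d/dx( y' / sqrt(1 + (y')^2) ) = 0  ⇒  y' / sqrt(1 + (y')^2) = const.
Hence y' is constant, so y(x) is affine.
Fitting the endpoints (-1, 2) and (1, 1):
    slope m = (1 − 2) / (1 − (-1)) = -1/2,
    intercept c = 2 − m·(-1) = 3/2.
Extremal: y(x) = (-1/2) x + 3/2.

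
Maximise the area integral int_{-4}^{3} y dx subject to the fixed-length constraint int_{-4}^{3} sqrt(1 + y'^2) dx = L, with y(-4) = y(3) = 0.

Set up the augmented Lagrangian using a multiplier λ for the length constraint:
    F(y, y') = y − λ sqrt(1 + y'^2).
F has no explicit x dependence, so the Beltrami identity yields a first integral
    F − y' ∂F/∂y' = C.
Compute ∂F/∂y' = −λ y' / sqrt(1 + y'^2). Then
    y − λ sqrt(1 + y'^2) + λ y'^2 / sqrt(1 + y'^2) = C
    ⇒  y − λ / sqrt(1 + y'^2) = C.
Solving for y' and integrating gives
    (x − a)^2 + (y − b)^2 = λ^2,
a circular arc of radius λ. The constants a, b are determined by the endpoint conditions y(-4) = y(3) = 0, and λ is fixed implicitly by the length constraint
    ∫_{-4}^{3} sqrt(1 + y'^2) dx = L.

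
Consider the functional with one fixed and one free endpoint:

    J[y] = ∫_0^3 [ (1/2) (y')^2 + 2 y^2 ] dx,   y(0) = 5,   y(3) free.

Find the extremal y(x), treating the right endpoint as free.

The Lagrangian L = (1/2) (y')^2 + 2 y^2 gives
    ∂L/∂y = 4 y,   ∂L/∂y' = y'.
Euler-Lagrange: y'' − 4 y = 0.
With k = 2, the general solution is
    y(x) = A cosh(2 x) + B sinh(2 x).
Fixed left endpoint y(0) = 5 ⇒ A = 5.
The right endpoint x = 3 is free, so the natural (transversality) condition is ∂L/∂y' |_{x=3} = 0, i.e. y'(3) = 0.
Compute y'(x) = A k sinh(k x) + B k cosh(k x), so
    y'(3) = A k sinh(k·3) + B k cosh(k·3) = 0
    ⇒ B = −A tanh(k·3) = − 5 tanh(2·3).
Therefore the extremal is
    y(x) = 5 cosh(2 x) − 5 tanh(2·3) sinh(2 x).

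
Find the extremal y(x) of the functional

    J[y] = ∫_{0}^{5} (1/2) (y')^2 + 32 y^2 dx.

The Lagrangian is L = (1/2) (y')^2 + 32 y^2.
Compute ∂L/∂y = 64y, ∂L/∂y' = y'.
The Euler-Lagrange equation d/dx(∂L/∂y') − ∂L/∂y = 0 reduces to
    y'' − 64 y = 0.
Its general solution is
    y(x) = A e^(8x) + B e^(−8x),
with A, B fixed by the endpoint conditions.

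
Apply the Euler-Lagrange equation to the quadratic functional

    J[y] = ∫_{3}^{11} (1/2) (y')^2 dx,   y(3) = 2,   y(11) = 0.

The Lagrangian is L = (1/2) (y')^2.
Compute ∂L/∂y = 0, ∂L/∂y' = y'.
The Euler-Lagrange equation d/dx(∂L/∂y') − ∂L/∂y = 0 reduces to
    y'' = 0.
Its general solution is
    y(x) = A x + B,
with A, B fixed by the endpoint conditions.
Applying the endpoint conditions y(3) = 2 and y(11) = 0: solve A·3 + B = 2 and A·11 + B = 0. Subtracting gives A(11 − 3) = 0 − 2, so A = -1/4, and B = 2 − A·3 = 11/4. Therefore
    y(x) = (-1/4) x + 11/4.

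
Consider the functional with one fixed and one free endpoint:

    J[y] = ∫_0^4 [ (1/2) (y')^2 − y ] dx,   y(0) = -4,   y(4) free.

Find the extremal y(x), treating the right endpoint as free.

The Lagrangian L = (1/2) (y')^2 − y gives
    ∂L/∂y = −1,   ∂L/∂y' = y'.
Euler-Lagrange: d/dx(y') − (−1) = 0, i.e. y'' + 1 = 0, so
    y(x) = −(1/2) x^2 + C1 x + C2.
Fixed left endpoint y(0) = -4 ⇒ C2 = -4.
The right endpoint x = 4 is free, so the natural (transversality) condition is ∂L/∂y' |_{x=4} = 0, i.e. y'(4) = 0.
Compute y'(x) = −1 x + C1, so y'(4) = −4 + C1 = 0 ⇒ C1 = 4.
Therefore the extremal is
    y(x) = −x^2/2 + 4 x − 4.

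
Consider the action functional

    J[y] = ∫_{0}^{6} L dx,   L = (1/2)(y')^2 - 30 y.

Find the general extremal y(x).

The Lagrangian is L = (1/2)(y')^2 - 30 y.
∂L/∂y = -30.
∂L/∂y' = y'.
The Euler-Lagrange equation d/dx(∂L/∂y') − ∂L/∂y = 0 becomes:
    y'' + 30 = 0
General solution: y(x) = -15 x^2 + A x + B, where A and B are arbitrary constants fixed by the endpoint conditions.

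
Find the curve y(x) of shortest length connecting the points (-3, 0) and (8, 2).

Arc-length functional: J[y] = ∫ sqrt(1 + (y')^2) dx.
Lagrangian L = sqrt(1 + (y')^2) has no explicit y dependence, so ∂L/∂y = 0 and the Euler-Lagrange equation gives
    d/dx( y' / sqrt(1 + (y')^2) ) = 0  ⇒  y' / sqrt(1 + (y')^2) = const.
Hence y' is constant, so y(x) is affine.
Fitting the endpoints (-3, 0) and (8, 2):
    slope m = (2 − 0) / (8 − (-3)) = 2/11,
    intercept c = 0 − m·(-3) = 6/11.
Extremal: y(x) = (2/11) x + 6/11.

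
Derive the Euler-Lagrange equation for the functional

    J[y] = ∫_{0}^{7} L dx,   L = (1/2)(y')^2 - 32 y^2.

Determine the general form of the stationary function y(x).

The Lagrangian is L = (1/2)(y')^2 - 32 y^2.
∂L/∂y = -64y.
∂L/∂y' = y'.
The Euler-Lagrange equation d/dx(∂L/∂y') − ∂L/∂y = 0 becomes:
    y'' + 64 y = 0
General solution: y(x) = A sin(8x) + B cos(8x), where A and B are arbitrary constants fixed by the endpoint conditions.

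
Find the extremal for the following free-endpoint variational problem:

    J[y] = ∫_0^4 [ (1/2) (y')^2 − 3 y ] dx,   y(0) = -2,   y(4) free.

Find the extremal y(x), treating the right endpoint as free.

The Lagrangian L = (1/2) (y')^2 − 3 y gives
    ∂L/∂y = −3,   ∂L/∂y' = y'.
Euler-Lagrange: d/dx(y') − (−3) = 0, i.e. y'' + 3 = 0, so
    y(x) = −(3/2) x^2 + C1 x + C2.
Fixed left endpoint y(0) = -2 ⇒ C2 = -2.
The right endpoint x = 4 is free, so the natural (transversality) condition is ∂L/∂y' |_{x=4} = 0, i.e. y'(4) = 0.
Compute y'(x) = −3 x + C1, so y'(4) = −12 + C1 = 0 ⇒ C1 = 12.
Therefore the extremal is
    y(x) = −(3/2) x^2 + 12 x − 2.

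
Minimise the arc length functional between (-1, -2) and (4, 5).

Arc-length functional: J[y] = ∫ sqrt(1 + (y')^2) dx.
Lagrangian L = sqrt(1 + (y')^2) has no explicit y dependence, so ∂L/∂y = 0 and the Euler-Lagrange equation gives
    d/dx( y' / sqrt(1 + (y')^2) ) = 0  ⇒  y' / sqrt(1 + (y')^2) = const.
Hence y' is constant, so y(x) is affine.
Fitting the endpoints (-1, -2) and (4, 5):
    slope m = (5 − (-2)) / (4 − (-1)) = 7/5,
    intercept c = (-2) − m·(-1) = -3/5.
Extremal: y(x) = (7/5) x - 3/5.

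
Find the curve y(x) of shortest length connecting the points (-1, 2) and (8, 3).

Arc-length functional: J[y] = ∫ sqrt(1 + (y')^2) dx.
Lagrangian L = sqrt(1 + (y')^2) has no explicit y dependence, so ∂L/∂y = 0 and the Euler-Lagrange equation gives
    d/dx( y' / sqrt(1 + (y')^2) ) = 0  ⇒  y' / sqrt(1 + (y')^2) = const.
Hence y' is constant, so y(x) is affine.
Fitting the endpoints (-1, 2) and (8, 3):
    slope m = (3 − 2) / (8 − (-1)) = 1/9,
    intercept c = 2 − m·(-1) = 19/9.
Extremal: y(x) = (1/9) x + 19/9.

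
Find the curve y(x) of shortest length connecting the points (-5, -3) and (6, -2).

Arc-length functional: J[y] = ∫ sqrt(1 + (y')^2) dx.
Lagrangian L = sqrt(1 + (y')^2) has no explicit y dependence, so ∂L/∂y = 0 and the Euler-Lagrange equation gives
    d/dx( y' / sqrt(1 + (y')^2) ) = 0  ⇒  y' / sqrt(1 + (y')^2) = const.
Hence y' is constant, so y(x) is affine.
Fitting the endpoints (-5, -3) and (6, -2):
    slope m = ((-2) − (-3)) / (6 − (-5)) = 1/11,
    intercept c = (-3) − m·(-5) = -28/11.
Extremal: y(x) = (1/11) x - 28/11.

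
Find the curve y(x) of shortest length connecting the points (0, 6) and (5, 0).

Arc-length functional: J[y] = ∫ sqrt(1 + (y')^2) dx.
Lagrangian L = sqrt(1 + (y')^2) has no explicit y dependence, so ∂L/∂y = 0 and the Euler-Lagrange equation gives
    d/dx( y' / sqrt(1 + (y')^2) ) = 0  ⇒  y' / sqrt(1 + (y')^2) = const.
Hence y' is constant, so y(x) is affine.
Fitting the endpoints (0, 6) and (5, 0):
    slope m = (0 − 6) / (5 − 0) = -6/5,
    intercept c = 6 − m·0 = 6.
Extremal: y(x) = (-6/5) x + 6.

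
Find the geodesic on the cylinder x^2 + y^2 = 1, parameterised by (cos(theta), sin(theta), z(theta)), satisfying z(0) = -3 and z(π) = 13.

Parameterise the cylinder of radius R = 1 as
    r(θ) = (cos θ, sin θ, z(θ)).
The arc-length element is
    ds = sqrt(1 + (dz/dθ)^2) dθ,
so the Lagrangian is L = sqrt(1 + z'^2).
L depends on z' only, not on z or θ, so ∂L/∂z = 0 and
    ∂L/∂z' = z' / sqrt(1 + z'^2).
The Euler-Lagrange equation gives
    d/dθ( z' / sqrt(1 + z'^2) ) = 0,
so z' is constant. Integrating once:
    z(θ) = a θ + b,
a helix on the cylinder (a straight line when the cylinder is unrolled). The constants a, b are determined by the endpoint conditions.
With endpoint conditions z(0) = -3 and z(π) = 13: from z(0) = b we get b = -3, and a·π + -3 = 13 gives a = 16/π, so
    z(θ) = (16/π) θ − 3.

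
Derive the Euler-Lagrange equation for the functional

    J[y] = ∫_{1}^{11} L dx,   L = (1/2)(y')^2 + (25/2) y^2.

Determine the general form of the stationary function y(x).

The Lagrangian is L = (1/2)(y')^2 + (25/2) y^2.
∂L/∂y = 25y.
∂L/∂y' = y'.
The Euler-Lagrange equation d/dx(∂L/∂y') − ∂L/∂y = 0 becomes:
    y'' - 25 y = 0
General solution: y(x) = A e^(5x) + B e^(-5x), where A and B are arbitrary constants fixed by the endpoint conditions.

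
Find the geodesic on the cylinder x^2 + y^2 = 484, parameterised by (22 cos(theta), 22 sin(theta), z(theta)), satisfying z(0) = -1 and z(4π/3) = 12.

Parameterise the cylinder of radius R = 22 as
    r(θ) = (22 cos θ, 22 sin θ, z(θ)).
The arc-length element is
    ds = sqrt(484 + (dz/dθ)^2) dθ,
so the Lagrangian is L = sqrt(484 + z'^2).
L depends on z' only, not on z or θ, so ∂L/∂z = 0 and
    ∂L/∂z' = z' / sqrt(484 + z'^2).
The Euler-Lagrange equation gives
    d/dθ( z' / sqrt(484 + z'^2) ) = 0,
so z' is constant. Integrating once:
    z(θ) = a θ + b,
a helix on the cylinder (a straight line when the cylinder is unrolled). The constants a, b are determined by the endpoint conditions.
With endpoint conditions z(0) = -1 and z(4π/3) = 12: from z(0) = b we get b = -1, and a·4π/3 + -1 = 12 gives a = 39/(4π), so
    z(θ) = (39/(4π)) θ − 1.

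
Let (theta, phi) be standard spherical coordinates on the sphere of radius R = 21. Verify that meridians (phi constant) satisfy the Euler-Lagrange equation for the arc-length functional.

On the sphere of radius R = 21 with spherical coordinates (θ, φ), the induced metric is
    ds^2 = 441(dθ^2 + sin^2(θ) dφ^2).
Using θ as the parameter, the arc-length functional becomes
    J[φ] = ∫ 21 sqrt(1 + sin^2(θ) (dφ/dθ)^2) dθ.
So L = 21 sqrt(1 + sin^2(θ) φ'^2). Compute
    ∂L/∂φ = 0  (L has no explicit φ dependence),
    ∂L/∂φ' = 21 sin^2(θ) φ' / sqrt(1 + sin^2(θ) φ'^2).
For the candidate φ(θ) = c (constant), φ' = 0, so ∂L/∂φ' evaluated along the candidate vanishes, and ∂L/∂φ is identically zero. Hence
    d/dθ(∂L/∂φ') − ∂L/∂φ = 0
is satisfied. Therefore meridians φ = const are extremals of arc length — they are geodesics on the sphere.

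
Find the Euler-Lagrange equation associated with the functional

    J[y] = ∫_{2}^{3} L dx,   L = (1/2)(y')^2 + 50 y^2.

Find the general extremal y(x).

The Lagrangian is L = (1/2)(y')^2 + 50 y^2.
∂L/∂y = 100y.
∂L/∂y' = y'.
The Euler-Lagrange equation d/dx(∂L/∂y') − ∂L/∂y = 0 becomes:
    y'' - 100 y = 0
General solution: y(x) = A e^(10x) + B e^(-10x), where A and B are arbitrary constants fixed by the endpoint conditions.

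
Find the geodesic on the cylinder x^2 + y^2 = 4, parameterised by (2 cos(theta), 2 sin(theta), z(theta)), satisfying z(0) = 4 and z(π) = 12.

Parameterise the cylinder of radius R = 2 as
    r(θ) = (2 cos θ, 2 sin θ, z(θ)).
The arc-length element is
    ds = sqrt(4 + (dz/dθ)^2) dθ,
so the Lagrangian is L = sqrt(4 + z'^2).
L depends on z' only, not on z or θ, so ∂L/∂z = 0 and
    ∂L/∂z' = z' / sqrt(4 + z'^2).
The Euler-Lagrange equation gives
    d/dθ( z' / sqrt(4 + z'^2) ) = 0,
so z' is constant. Integrating once:
    z(θ) = a θ + b,
a helix on the cylinder (a straight line when the cylinder is unrolled). The constants a, b are determined by the endpoint conditions.
With endpoint conditions z(0) = 4 and z(π) = 12: from z(0) = b we get b = 4, and a·π + 4 = 12 gives a = 8/π, so
    z(θ) = (8/π) θ + 4.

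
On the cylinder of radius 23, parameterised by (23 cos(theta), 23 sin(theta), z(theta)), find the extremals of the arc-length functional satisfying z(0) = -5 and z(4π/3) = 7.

Parameterise the cylinder of radius R = 23 as
    r(θ) = (23 cos θ, 23 sin θ, z(θ)).
The arc-length element is
    ds = sqrt(529 + (dz/dθ)^2) dθ,
so the Lagrangian is L = sqrt(529 + z'^2).
L depends on z' only, not on z or θ, so ∂L/∂z = 0 and
    ∂L/∂z' = z' / sqrt(529 + z'^2).
The Euler-Lagrange equation gives
    d/dθ( z' / sqrt(529 + z'^2) ) = 0,
so z' is constant. Integrating once:
    z(θ) = a θ + b,
a helix on the cylinder (a straight line when the cylinder is unrolled). The constants a, b are determined by the endpoint conditions.
With endpoint conditions z(0) = -5 and z(4π/3) = 7: from z(0) = b we get b = -5, and a·4π/3 + -5 = 7 gives a = 9/π, so
    z(θ) = (9/π) θ − 5.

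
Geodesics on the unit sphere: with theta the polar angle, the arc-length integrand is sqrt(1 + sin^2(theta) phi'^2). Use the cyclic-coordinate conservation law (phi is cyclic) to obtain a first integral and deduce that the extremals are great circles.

On the unit sphere with spherical coordinates (θ, φ), the induced metric is
    ds^2 = dθ^2 + sin^2(θ) dφ^2.
Parameterise by θ; the arc-length functional is
    J[φ] = ∫ sqrt(1 + sin^2(θ) (dφ/dθ)^2) dθ,
so L = sqrt(1 + sin^2(θ) φ'^2). Compute
    ∂L/∂φ = 0  (L has no explicit φ dependence),
    ∂L/∂φ' = sin^2(θ) φ' / sqrt(1 + sin^2(θ) φ'^2).
Since ∂L/∂φ = 0, the Euler-Lagrange equation
    d/dθ(∂L/∂φ') − ∂L/∂φ = 0
reduces to d/dθ(∂L/∂φ') = 0, i.e. the momentum conjugate to φ is conserved:
    sin^2(θ) φ' / sqrt(1 + sin^2(θ) φ'^2) = C.
This is Clairaut's relation for the sphere. Solving for φ' and integrating gives the great-circle family
    cot(θ) = A cos(φ − φ_0),
i.e. the intersection of the sphere with a plane through the origin. The two constants A and φ_0 (equivalently C and one phase) are fixed by the two endpoint conditions.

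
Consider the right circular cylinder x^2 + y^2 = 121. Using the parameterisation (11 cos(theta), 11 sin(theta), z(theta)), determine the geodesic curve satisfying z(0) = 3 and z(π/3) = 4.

Parameterise the cylinder of radius R = 11 as
    r(θ) = (11 cos θ, 11 sin θ, z(θ)).
The arc-length element is
    ds = sqrt(121 + (dz/dθ)^2) dθ,
so the Lagrangian is L = sqrt(121 + z'^2).
L depends on z' only, not on z or θ, so ∂L/∂z = 0 and
    ∂L/∂z' = z' / sqrt(121 + z'^2).
The Euler-Lagrange equation gives
    d/dθ( z' / sqrt(121 + z'^2) ) = 0,
so z' is constant. Integrating once:
    z(θ) = a θ + b,
a helix on the cylinder (a straight line when the cylinder is unrolled). The constants a, b are determined by the endpoint conditions.
With endpoint conditions z(0) = 3 and z(π/3) = 4: from z(0) = b we get b = 3, and a·π/3 + 3 = 4 gives a = 3/π, so
    z(θ) = (3/π) θ + 3.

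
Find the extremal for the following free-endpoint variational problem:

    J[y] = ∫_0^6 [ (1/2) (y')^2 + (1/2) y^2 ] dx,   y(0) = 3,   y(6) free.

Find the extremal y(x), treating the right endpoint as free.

The Lagrangian L = (1/2) (y')^2 + (1/2) y^2 gives
    ∂L/∂y = 1 y,   ∂L/∂y' = y'.
Euler-Lagrange: y'' − y = 0.
With k = 1, the general solution is
    y(x) = A cosh(x) + B sinh(x).
Fixed left endpoint y(0) = 3 ⇒ A = 3.
The right endpoint x = 6 is free, so the natural (transversality) condition is ∂L/∂y' |_{x=6} = 0, i.e. y'(6) = 0.
Compute y'(x) = A k sinh(k x) + B k cosh(k x), so
    y'(6) = A k sinh(k·6) + B k cosh(k·6) = 0
    ⇒ B = −A tanh(k·6) = − 3 tanh(1·6).
Therefore the extremal is
    y(x) = 3 cosh(1 x) − 3 tanh(1·6) sinh(1 x).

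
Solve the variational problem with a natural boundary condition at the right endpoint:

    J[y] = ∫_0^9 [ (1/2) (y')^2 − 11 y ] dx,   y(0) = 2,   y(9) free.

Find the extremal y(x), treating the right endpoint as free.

The Lagrangian L = (1/2) (y')^2 − 11 y gives
    ∂L/∂y = −11,   ∂L/∂y' = y'.
Euler-Lagrange: d/dx(y') − (−11) = 0, i.e. y'' + 11 = 0, so
    y(x) = −(11/2) x^2 + C1 x + C2.
Fixed left endpoint y(0) = 2 ⇒ C2 = 2.
The right endpoint x = 9 is free, so the natural (transversality) condition is ∂L/∂y' |_{x=9} = 0, i.e. y'(9) = 0.
Compute y'(x) = −11 x + C1, so y'(9) = −99 + C1 = 0 ⇒ C1 = 99.
Therefore the extremal is
    y(x) = −(11/2) x^2 + 99 x + 2.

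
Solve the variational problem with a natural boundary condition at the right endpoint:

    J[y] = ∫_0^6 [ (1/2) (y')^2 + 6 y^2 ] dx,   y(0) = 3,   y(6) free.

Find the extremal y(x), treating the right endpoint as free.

The Lagrangian L = (1/2) (y')^2 + 6 y^2 gives
    ∂L/∂y = 12 y,   ∂L/∂y' = y'.
Euler-Lagrange: y'' − 12 y = 0.
With k = sqrt(12), the general solution is
    y(x) = A cosh(sqrt(12) x) + B sinh(sqrt(12) x).
Fixed left endpoint y(0) = 3 ⇒ A = 3.
The right endpoint x = 6 is free, so the natural (transversality) condition is ∂L/∂y' |_{x=6} = 0, i.e. y'(6) = 0.
Compute y'(x) = A k sinh(k x) + B k cosh(k x), so
    y'(6) = A k sinh(k·6) + B k cosh(k·6) = 0
    ⇒ B = −A tanh(k·6) = − 3 tanh(sqrt(12)·6).
Therefore the extremal is
    y(x) = 3 cosh(sqrt(12) x) − 3 tanh(sqrt(12)·6) sinh(sqrt(12) x).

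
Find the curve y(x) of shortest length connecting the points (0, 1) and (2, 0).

Arc-length functional: J[y] = ∫ sqrt(1 + (y')^2) dx.
Lagrangian L = sqrt(1 + (y')^2) has no explicit y dependence, so ∂L/∂y = 0 and the Euler-Lagrange equation gives
    d/dx( y' / sqrt(1 + (y')^2) ) = 0  ⇒  y' / sqrt(1 + (y')^2) = const.
Hence y' is constant, so y(x) is affine.
Fitting the endpoints (0, 1) and (2, 0):
    slope m = (0 − 1) / (2 − 0) = -1/2,
    intercept c = 1 − m·0 = 1.
Extremal: y(x) = (-1/2) x + 1.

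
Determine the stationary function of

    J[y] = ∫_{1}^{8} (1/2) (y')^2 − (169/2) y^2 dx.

The Lagrangian is L = (1/2) (y')^2 − (169/2) y^2.
Compute ∂L/∂y = -169y, ∂L/∂y' = y'.
The Euler-Lagrange equation d/dx(∂L/∂y') − ∂L/∂y = 0 reduces to
    y'' + 169 y = 0.
Its general solution is
    y(x) = A sin(13x) + B cos(13x),
with A, B fixed by the endpoint conditions.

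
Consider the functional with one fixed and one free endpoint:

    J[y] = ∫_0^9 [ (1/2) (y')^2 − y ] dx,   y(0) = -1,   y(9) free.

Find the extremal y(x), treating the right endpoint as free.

The Lagrangian L = (1/2) (y')^2 − y gives
    ∂L/∂y = −1,   ∂L/∂y' = y'.
Euler-Lagrange: d/dx(y') − (−1) = 0, i.e. y'' + 1 = 0, so
    y(x) = −(1/2) x^2 + C1 x + C2.
Fixed left endpoint y(0) = -1 ⇒ C2 = -1.
The right endpoint x = 9 is free, so the natural (transversality) condition is ∂L/∂y' |_{x=9} = 0, i.e. y'(9) = 0.
Compute y'(x) = −1 x + C1, so y'(9) = −9 + C1 = 0 ⇒ C1 = 9.
Therefore the extremal is
    y(x) = −x^2/2 + 9 x − 1.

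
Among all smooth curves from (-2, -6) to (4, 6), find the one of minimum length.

Arc-length functional: J[y] = ∫ sqrt(1 + (y')^2) dx.
Lagrangian L = sqrt(1 + (y')^2) has no explicit y dependence, so ∂L/∂y = 0 and the Euler-Lagrange equation gives
    d/dx( y' / sqrt(1 + (y')^2) ) = 0  ⇒  y' / sqrt(1 + (y')^2) = const.
Hence y' is constant, so y(x) is affine.
Fitting the endpoints (-2, -6) and (4, 6):
    slope m = (6 − (-6)) / (4 − (-2)) = 2,
    intercept c = (-6) − m·(-2) = -2.
Extremal: y(x) = 2 x - 2.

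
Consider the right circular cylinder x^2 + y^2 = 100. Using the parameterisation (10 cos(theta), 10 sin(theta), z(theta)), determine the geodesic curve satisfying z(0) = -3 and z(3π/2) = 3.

Parameterise the cylinder of radius R = 10 as
    r(θ) = (10 cos θ, 10 sin θ, z(θ)).
The arc-length element is
    ds = sqrt(100 + (dz/dθ)^2) dθ,
so the Lagrangian is L = sqrt(100 + z'^2).
L depends on z' only, not on z or θ, so ∂L/∂z = 0 and
    ∂L/∂z' = z' / sqrt(100 + z'^2).
The Euler-Lagrange equation gives
    d/dθ( z' / sqrt(100 + z'^2) ) = 0,
so z' is constant. Integrating once:
    z(θ) = a θ + b,
a helix on the cylinder (a straight line when the cylinder is unrolled). The constants a, b are determined by the endpoint conditions.
With endpoint conditions z(0) = -3 and z(3π/2) = 3: from z(0) = b we get b = -3, and a·3π/2 + -3 = 3 gives a = 4/π, so
    z(θ) = (4/π) θ − 3.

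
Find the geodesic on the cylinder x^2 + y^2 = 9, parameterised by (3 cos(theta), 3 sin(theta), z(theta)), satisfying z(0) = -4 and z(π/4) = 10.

Parameterise the cylinder of radius R = 3 as
    r(θ) = (3 cos θ, 3 sin θ, z(θ)).
The arc-length element is
    ds = sqrt(9 + (dz/dθ)^2) dθ,
so the Lagrangian is L = sqrt(9 + z'^2).
L depends on z' only, not on z or θ, so ∂L/∂z = 0 and
    ∂L/∂z' = z' / sqrt(9 + z'^2).
The Euler-Lagrange equation gives
    d/dθ( z' / sqrt(9 + z'^2) ) = 0,
so z' is constant. Integrating once:
    z(θ) = a θ + b,
a helix on the cylinder (a straight line when the cylinder is unrolled). The constants a, b are determined by the endpoint conditions.
With endpoint conditions z(0) = -4 and z(π/4) = 10: from z(0) = b we get b = -4, and a·π/4 + -4 = 10 gives a = 56/π, so
    z(θ) = (56/π) θ − 4.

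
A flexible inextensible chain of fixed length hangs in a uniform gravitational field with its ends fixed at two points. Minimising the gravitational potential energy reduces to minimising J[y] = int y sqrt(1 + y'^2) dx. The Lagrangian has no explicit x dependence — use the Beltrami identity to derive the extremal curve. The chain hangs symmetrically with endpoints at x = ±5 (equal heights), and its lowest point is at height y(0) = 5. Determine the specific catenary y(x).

The Lagrangian L(y, y') = y sqrt(1 + y'^2) has no explicit x dependence, so the Beltrami identity applies:
    L − y' ∂L/∂y' = C.
Compute ∂L/∂y' = y · y' / sqrt(1 + y'^2). Then
    L − y' ∂L/∂y'
    = y sqrt(1 + y'^2) − y · y'^2 / sqrt(1 + y'^2)
    = y (1 + y'^2 − y'^2) / sqrt(1 + y'^2)
    = y / sqrt(1 + y'^2) = C.
Squaring gives y^2 = C^2 (1 + y'^2), i.e.
    y'^2 = y^2 / C^2 − 1.
Separating variables,
    dy / sqrt(y^2 − C^2) = dx / C,
and integrating gives arccosh(y / C) = (x − a)/C, so
    y(x) = C cosh((x − a)/C),
the catenary. The constants C and a are fixed by the two endpoint conditions (and, for the hanging-chain problem, the length constraint selects C).
Now fit the given data. The endpoints x = ±5 are symmetric at equal height, so the catenary is even about its minimum: a = 0 and y(x) = C cosh(x/C). The lowest point is y(0) = C cosh(0) = C, and we are told y(0) = 5, so C = 5. Therefore
    y(x) = 5 cosh(x/5),
and at the endpoints
    y(±5) = 5 cosh(5/5).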